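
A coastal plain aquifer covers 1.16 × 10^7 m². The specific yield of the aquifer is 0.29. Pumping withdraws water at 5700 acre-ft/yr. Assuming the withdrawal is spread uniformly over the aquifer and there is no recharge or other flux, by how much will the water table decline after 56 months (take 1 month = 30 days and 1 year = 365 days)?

Δh ≈ 9.62 m

Q = 5700 acre-ft/yr = 19260 m³/d
t = 56 months = 1680 d
ΔV = Q × t = 19260 m³/d × 1680 d = 3.236 × 10^7 m³
Δh = ΔV / (Sy × A) = 3.236 × 10^7 / (0.29 × 1.16 × 10^7) = 9.62 m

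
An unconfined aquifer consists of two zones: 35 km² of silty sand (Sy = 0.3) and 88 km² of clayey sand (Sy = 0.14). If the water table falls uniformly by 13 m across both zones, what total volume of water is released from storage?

ΔV ≈ 2.97 × 10^8 m³

A₁ = 35 km² = 3.5 × 10^7 m²; A₂ = 88 km² = 8.8 × 10^7 m²
ΔV₁ = 0.3 × 3.5 × 10^7 × 13 = 1.365 × 10^8 m³
ΔV₂ = 0.14 × 8.8 × 10^7 × 13 = 1.602 × 10^8 m³
ΔV = ΔV₁ + ΔV₂ = 2.967 × 10^8 m³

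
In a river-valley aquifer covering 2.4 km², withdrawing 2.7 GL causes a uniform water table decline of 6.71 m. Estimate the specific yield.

Sy ≈ 0.17

A = 2.4 km² = 2.4 × 10^6 m²
ΔV = 2.7 GL = 2.7 × 10^6 m³
Sy = ΔV / (A × Δh) = 2.7 × 10^6 m³ / (2.4 × 10^6 m² × 6.71 m) = 0.1677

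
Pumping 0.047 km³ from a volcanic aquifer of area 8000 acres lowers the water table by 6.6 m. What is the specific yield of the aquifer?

Sy ≈ 0.22

A = 8000 acres = 3.237 × 10^7 m²
ΔV = 0.047 km³ = 4.7 × 10^7 m³
Sy = ΔV / (A × Δh) = 4.7 × 10^7 m³ / (3.237 × 10^7 m² × 6.6 m) = 0.22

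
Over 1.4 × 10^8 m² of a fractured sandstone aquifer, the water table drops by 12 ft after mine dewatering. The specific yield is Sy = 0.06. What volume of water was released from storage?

ΔV ≈ 3.07 × 10^7 m³

Δh = 12 ft = 3.658 m
ΔV = Sy × A × Δh = 0.06 × 1.4 × 10^8 m² × 3.658 m = 3.072 × 10^7 m³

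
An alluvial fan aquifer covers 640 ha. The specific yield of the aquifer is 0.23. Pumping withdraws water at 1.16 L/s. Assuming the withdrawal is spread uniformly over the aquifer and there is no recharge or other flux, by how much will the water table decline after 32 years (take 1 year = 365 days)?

Δh ≈ 0.795 m

A = 640 ha = 6.4 × 10^6 m²
Q = 1.16 L/s = 100.2 m³/d
t = 32 years = 11680 d
ΔV = Q × t = 100.2 m³/d × 11680 d = 1.171 × 10^6 m³
Δh = ΔV / (Sy × A) = 1.171 × 10^6 / (0.23 × 6.4 × 10^6) = 0.7953 m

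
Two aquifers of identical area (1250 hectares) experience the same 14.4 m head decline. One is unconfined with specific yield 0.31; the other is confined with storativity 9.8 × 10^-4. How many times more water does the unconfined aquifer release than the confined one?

A = 1250 hectares = 1.25 × 10^7 m²
Unconfined: ΔV_u = Sy × A × Δh = 0.31 × 1.25 × 10^7 × 14.4 = 5.58 × 10^7 m³
Confined: ΔV_c = S × A × Δh = 9.8 × 10^-4 × 1.25 × 10^7 × 14.4 = 1.764 × 10^5 m³
Ratio = ΔV_u / ΔV_c = Sy / S = 0.31 / 9.8 × 10^-4 = 316.3

ΔV_u / ΔV_c ≈ 316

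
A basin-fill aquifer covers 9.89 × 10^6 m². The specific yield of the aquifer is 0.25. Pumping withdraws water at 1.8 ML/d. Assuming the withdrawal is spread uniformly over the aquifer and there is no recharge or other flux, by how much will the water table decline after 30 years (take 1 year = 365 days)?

Q = 1.8 ML/d = 1800 m³/d
t = 30 years = 10950 d
ΔV = Q × t = 1800 m³/d × 10950 d = 1.971 × 10^7 m³
Δh = ΔV / (Sy × A) = 1.971 × 10^7 / (0.25 × 9.89 × 10^6) = 7.972 m

Δh ≈ 7.97 m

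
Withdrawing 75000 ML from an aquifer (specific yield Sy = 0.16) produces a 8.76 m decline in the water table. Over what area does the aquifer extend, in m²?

ΔV = 75000 ML = 7.5 × 10^7 m³
A = ΔV / (Sy × Δh) = 7.5 × 10^7 / (0.16 × 8.76) = 5.351 × 10^7 m²

A ≈ 5.35 × 10^7 m²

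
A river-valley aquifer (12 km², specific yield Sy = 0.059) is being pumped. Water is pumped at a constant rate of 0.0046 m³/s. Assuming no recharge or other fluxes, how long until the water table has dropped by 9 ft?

t ≈ 4890 days

A = 12 km² = 1.2 × 10^7 m²
Δh = 9 ft = 2.743 m
ΔV = Sy × A × Δh = 0.059 × 1.2 × 10^7 × 2.743 = 1.942 × 10^6 m³
Q = 0.0046 m³/s = 397.4 m³/d
t = ΔV / Q = 1.942 × 10^6 m³ / 397.4 m³/d = 4887 d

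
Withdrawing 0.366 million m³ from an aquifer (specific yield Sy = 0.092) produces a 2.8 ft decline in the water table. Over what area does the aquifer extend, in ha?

Δh = 2.8 ft = 0.8534 m
ΔV = 0.366 million m³ = 3.66 × 10^5 m³
A = ΔV / (Sy × Δh) = 3.66 × 10^5 / (0.092 × 0.8534) = 4.661 × 10^6 m²
A = 4.661 × 10^6 m² = 466.1 ha

A ≈ 466 ha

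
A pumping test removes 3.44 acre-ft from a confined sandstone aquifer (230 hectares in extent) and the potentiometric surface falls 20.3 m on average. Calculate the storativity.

S ≈ 9.1 × 10^-5

A = 230 hectares = 2.3 × 10^6 m²
ΔV = 3.44 acre-ft = 4243 m³
S = ΔV / (A × Δh) = 4243 m³ / (2.3 × 10^6 m² × 20.3 m) = 9.088 × 10^-5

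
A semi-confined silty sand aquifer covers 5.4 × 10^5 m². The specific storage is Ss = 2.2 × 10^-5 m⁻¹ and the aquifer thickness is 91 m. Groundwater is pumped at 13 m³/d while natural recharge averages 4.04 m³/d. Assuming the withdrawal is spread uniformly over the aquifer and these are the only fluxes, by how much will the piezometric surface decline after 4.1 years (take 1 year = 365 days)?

Δh ≈ 12.4 m

S = Ss × b = 2.2 × 10^-5 m⁻¹ × 91 m = 2.002 × 10^-3
Net abstraction = 13 − 4.04 = 8.96 m³/d
t = 4.1 years = 1496 d
ΔV = Q × t = 8.96 m³/d × 1496 d = 13410 m³
Δh = ΔV / (S × A) = 13410 / (0.002002 × 5.4 × 10^5) = 12.4 m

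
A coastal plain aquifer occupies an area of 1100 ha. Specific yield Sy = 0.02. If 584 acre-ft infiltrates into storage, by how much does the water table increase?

Δh ≈ 3.27 m

A = 1100 ha = 1.1 × 10^7 m²
ΔV = 584 acre-ft = 7.204 × 10^5 m³
Δh = ΔV / (Sy × A) = 7.204 × 10^5 m³ / (0.02 × 1.1 × 10^7 m²) = 3.274 m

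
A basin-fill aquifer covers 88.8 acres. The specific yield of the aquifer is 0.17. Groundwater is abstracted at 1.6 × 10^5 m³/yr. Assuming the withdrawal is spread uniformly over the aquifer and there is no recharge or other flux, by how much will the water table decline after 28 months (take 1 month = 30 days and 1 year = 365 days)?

A = 88.8 acres = 3.594 × 10^5 m²
Q = 1.6 × 10^5 m³/yr = 438.4 m³/d
t = 28 months = 840 d
ΔV = Q × t = 438.4 m³/d × 840 d = 3.682 × 10^5 m³
Δh = ΔV / (Sy × A) = 3.682 × 10^5 / (0.17 × 3.594 × 10^5) = 6.027 m

Δh ≈ 6.03 m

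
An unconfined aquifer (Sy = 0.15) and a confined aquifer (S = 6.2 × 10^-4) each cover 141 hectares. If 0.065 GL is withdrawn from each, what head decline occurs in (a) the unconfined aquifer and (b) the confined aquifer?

A = 141 hectares = 1.41 × 10^6 m²
ΔV = 0.065 GL = 65000 m³
Unconfined: Δh_u = ΔV/(Sy·A) = 65000/(0.15 × 1.41 × 10^6) = 0.3073 m
Confined: Δh_c = ΔV/(S·A) = 65000/(6.2 × 10^-4 × 1.41 × 10^6) = 74.35 m

Δh_u ≈ 0.307 m; Δh_c ≈ 74.4 m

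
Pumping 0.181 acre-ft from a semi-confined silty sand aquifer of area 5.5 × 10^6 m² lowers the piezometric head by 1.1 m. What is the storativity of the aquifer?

ΔV = 0.181 acre-ft = 223.3 m³
S = ΔV / (A × Δh) = 223.3 m³ / (5.5 × 10^6 m² × 1.1 m) = 3.69 × 10^-5

S ≈ 3.7 × 10^-5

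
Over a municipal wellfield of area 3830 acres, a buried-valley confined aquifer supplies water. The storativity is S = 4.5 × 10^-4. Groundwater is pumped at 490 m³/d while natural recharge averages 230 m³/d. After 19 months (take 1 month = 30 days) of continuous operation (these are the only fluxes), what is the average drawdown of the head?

A = 3830 acres = 1.55 × 10^7 m²
Net abstraction = 490 − 230 = 260 m³/d
t = 19 months = 570 d
ΔV = Q × t = 260 m³/d × 570 d = 1.482 × 10^5 m³
Δh = ΔV / (S × A) = 1.482 × 10^5 / (4.5 × 10^-4 × 1.55 × 10^7) = 21.25 m

Δh ≈ 21.2 m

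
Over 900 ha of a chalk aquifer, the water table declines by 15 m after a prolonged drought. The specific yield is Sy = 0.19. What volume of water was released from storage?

A = 900 ha = 9 × 10^6 m²
ΔV = Sy × A × Δh = 0.19 × 9 × 10^6 m² × 15 m = 2.565 × 10^7 m³

ΔV ≈ 2.56 × 10^7 m³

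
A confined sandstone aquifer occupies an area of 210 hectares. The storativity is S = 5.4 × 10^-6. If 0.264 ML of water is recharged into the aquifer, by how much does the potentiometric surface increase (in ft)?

Δh ≈ 76.4 ft

A = 210 hectares = 2.1 × 10^6 m²
ΔV = 0.264 ML = 264 m³
Δh = ΔV / (S × A) = 264 m³ / (5.4 × 10^-6 × 2.1 × 10^6 m²) = 23.28 m
Δh = 23.28 m = 76.38 ft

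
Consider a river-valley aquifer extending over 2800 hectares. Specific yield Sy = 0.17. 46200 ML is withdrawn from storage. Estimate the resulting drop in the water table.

Δh ≈ 9.71 m

A = 2800 hectares = 2.8 × 10^7 m²
ΔV = 46200 ML = 4.62 × 10^7 m³
Δh = ΔV / (Sy × A) = 4.62 × 10^7 m³ / (0.17 × 2.8 × 10^7 m²) = 9.706 m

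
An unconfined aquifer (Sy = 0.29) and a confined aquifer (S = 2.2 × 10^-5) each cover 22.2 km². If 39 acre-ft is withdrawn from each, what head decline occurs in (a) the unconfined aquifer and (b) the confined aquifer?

Δh_u ≈ 0.00747 m; Δh_c ≈ 98.5 m

A = 22.2 km² = 2.22 × 10^7 m²
ΔV = 39 acre-ft = 48110 m³
Unconfined: Δh_u = ΔV/(Sy·A) = 48110/(0.29 × 2.22 × 10^7) = 0.007472 m
Confined: Δh_c = ΔV/(S·A) = 48110/(2.2 × 10^-5 × 2.22 × 10^7) = 98.5 m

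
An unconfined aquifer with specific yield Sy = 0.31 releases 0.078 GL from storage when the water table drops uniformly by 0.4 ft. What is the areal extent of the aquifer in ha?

A ≈ 206 ha

Δh = 0.4 ft = 0.1219 m
ΔV = 0.078 GL = 78000 m³
A = ΔV / (Sy × Δh) = 78000 / (0.31 × 0.1219) = 2.064 × 10^6 m²
A = 2.064 × 10^6 m² = 206.4 ha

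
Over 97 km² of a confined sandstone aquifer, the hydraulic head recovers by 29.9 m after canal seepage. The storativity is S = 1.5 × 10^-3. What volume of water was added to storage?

ΔV ≈ 4.35 × 10^6 m³

A = 97 km² = 9.7 × 10^7 m²
ΔV = S × A × Δh = 0.0015 × 9.7 × 10^7 m² × 29.9 m = 4.35 × 10^6 m³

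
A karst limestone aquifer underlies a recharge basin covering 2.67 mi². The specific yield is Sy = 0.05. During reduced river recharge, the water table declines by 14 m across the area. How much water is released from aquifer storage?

A = 2.67 mi² = 6.915 × 10^6 m²
ΔV = Sy × A × Δh = 0.05 × 6.915 × 10^6 m² × 14 m = 4.841 × 10^6 m³

ΔV ≈ 4.84 × 10^6 m³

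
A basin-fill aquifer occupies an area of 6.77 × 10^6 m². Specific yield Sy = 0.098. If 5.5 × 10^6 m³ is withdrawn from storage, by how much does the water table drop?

Δh = ΔV / (Sy × A) = 5.5 × 10^6 m³ / (0.098 × 6.77 × 10^6 m²) = 8.29 m

Δh ≈ 8.29 m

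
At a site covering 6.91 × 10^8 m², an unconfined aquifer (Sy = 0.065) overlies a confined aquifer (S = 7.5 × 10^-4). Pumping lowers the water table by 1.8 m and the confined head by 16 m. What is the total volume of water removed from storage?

Unconfined: ΔV_u = Sy × A × Δh_u = 0.065 × 6.91 × 10^8 × 1.8 = 8.085 × 10^7 m³
Confined: ΔV_c = S × A × Δh_c = 7.5 × 10^-4 × 6.91 × 10^8 × 16 = 8.292 × 10^6 m³
Total ΔV = 8.085 × 10^7 + 8.292 × 10^6 = 8.914 × 10^7 m³

ΔV ≈ 8.91 × 10^7 m³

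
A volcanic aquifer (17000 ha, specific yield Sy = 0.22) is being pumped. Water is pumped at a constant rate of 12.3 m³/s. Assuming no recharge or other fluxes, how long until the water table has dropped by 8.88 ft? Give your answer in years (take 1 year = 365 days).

A = 17000 ha = 1.7 × 10^8 m²
Δh = 8.88 ft = 2.707 m
ΔV = Sy × A × Δh = 0.22 × 1.7 × 10^8 × 2.707 = 1.012 × 10^8 m³
Q = 12.3 m³/s = 1.063 × 10^6 m³/d
t = ΔV / Q = 1.012 × 10^8 m³ / 1.063 × 10^6 m³/d = 95.25 d
t = 95.25 d ≈ 0.261 years

t ≈ 0.261 years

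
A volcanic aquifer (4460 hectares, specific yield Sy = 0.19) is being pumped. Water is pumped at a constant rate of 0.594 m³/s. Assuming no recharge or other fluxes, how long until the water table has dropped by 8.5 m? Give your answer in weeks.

A = 4460 hectares = 4.46 × 10^7 m²
ΔV = Sy × A × Δh = 0.19 × 4.46 × 10^7 × 8.5 = 7.203 × 10^7 m³
Q = 0.594 m³/s = 51320 m³/d
t = ΔV / Q = 7.203 × 10^7 m³ / 51320 m³/d = 1403 d
t = 1403 d ≈ 200.5 weeks

t ≈ 200 weeks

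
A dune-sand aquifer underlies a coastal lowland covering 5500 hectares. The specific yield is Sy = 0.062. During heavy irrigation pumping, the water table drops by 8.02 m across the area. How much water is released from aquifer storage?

ΔV ≈ 2.73 × 10^7 m³

A = 5500 hectares = 5.5 × 10^7 m²
ΔV = Sy × A × Δh = 0.062 × 5.5 × 10^7 m² × 8.02 m = 2.735 × 10^7 m³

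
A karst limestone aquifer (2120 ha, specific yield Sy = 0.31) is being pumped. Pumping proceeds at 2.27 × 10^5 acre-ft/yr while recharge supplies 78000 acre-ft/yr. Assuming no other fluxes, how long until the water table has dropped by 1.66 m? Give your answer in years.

A = 2120 ha = 2.12 × 10^7 m²
ΔV = Sy × A × Δh = 0.31 × 2.12 × 10^7 × 1.66 = 1.091 × 10^7 m³
Net withdrawal = 2.27 × 10^5 − 78000 = 1.49 × 10^5 acre-ft/yr = 5.035 × 10^5 m³/d
t = ΔV / Q = 1.091 × 10^7 m³ / 5.035 × 10^5 m³/d = 21.67 d
t = 21.67 d ≈ 0.05936 years

t ≈ 0.0594 years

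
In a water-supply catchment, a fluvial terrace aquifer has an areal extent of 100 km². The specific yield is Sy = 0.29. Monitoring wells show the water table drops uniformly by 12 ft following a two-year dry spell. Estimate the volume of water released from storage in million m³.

ΔV ≈ 106 million m³

A = 100 km² = 1 × 10^8 m²
Δh = 12 ft = 3.658 m
ΔV = Sy × A × Δh = 0.29 × 1 × 10^8 m² × 3.658 m = 1.061 × 10^8 m³
ΔV = 1.061 × 10^8 m³ = 106.1 million m³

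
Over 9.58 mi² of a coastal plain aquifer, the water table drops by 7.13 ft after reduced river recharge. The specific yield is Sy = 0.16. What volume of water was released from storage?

ΔV ≈ 8.63 × 10^6 m³

A = 9.58 mi² = 2.481 × 10^7 m²
Δh = 7.13 ft = 2.173 m
ΔV = Sy × A × Δh = 0.16 × 2.481 × 10^7 m² × 2.173 m = 8.628 × 10^6 m³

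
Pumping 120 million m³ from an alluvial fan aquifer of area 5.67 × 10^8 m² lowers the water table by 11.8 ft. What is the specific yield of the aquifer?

Sy ≈ 0.059

Δh = 11.8 ft = 3.597 m
ΔV = 120 million m³ = 1.2 × 10^8 m³
Sy = ΔV / (A × Δh) = 1.2 × 10^8 m³ / (5.67 × 10^8 m² × 3.597 m) = 0.05884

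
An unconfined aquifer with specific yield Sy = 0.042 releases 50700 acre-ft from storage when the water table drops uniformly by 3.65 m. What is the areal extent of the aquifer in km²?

ΔV = 50700 acre-ft = 6.254 × 10^7 m³
A = ΔV / (Sy × Δh) = 6.254 × 10^7 / (0.042 × 3.65) = 4.079 × 10^8 m²
A = 4.079 × 10^8 m² = 407.9 km²

A ≈ 408 km²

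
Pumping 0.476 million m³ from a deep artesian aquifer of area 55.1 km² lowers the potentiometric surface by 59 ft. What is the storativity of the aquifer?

A = 55.1 km² = 5.51 × 10^7 m²
Δh = 59 ft = 17.98 m
ΔV = 0.476 million m³ = 4.76 × 10^5 m³
S = ΔV / (A × Δh) = 4.76 × 10^5 m³ / (5.51 × 10^7 m² × 17.98 m) = 4.804 × 10^-4

S ≈ 4.8 × 10^-4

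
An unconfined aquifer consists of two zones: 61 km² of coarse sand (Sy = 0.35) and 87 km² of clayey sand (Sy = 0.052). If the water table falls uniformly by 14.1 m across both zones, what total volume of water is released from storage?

ΔV ≈ 3.65 × 10^8 m³

A₁ = 61 km² = 6.1 × 10^7 m²; A₂ = 87 km² = 8.7 × 10^7 m²
ΔV₁ = 0.35 × 6.1 × 10^7 × 14.1 = 3.01 × 10^8 m³
ΔV₂ = 0.052 × 8.7 × 10^7 × 14.1 = 6.379 × 10^7 m³
ΔV = ΔV₁ + ΔV₂ = 3.648 × 10^8 m³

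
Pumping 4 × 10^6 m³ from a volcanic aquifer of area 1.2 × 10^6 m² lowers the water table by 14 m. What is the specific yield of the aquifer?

Sy ≈ 0.24

Sy = ΔV / (A × Δh) = 4 × 10^6 m³ / (1.2 × 10^6 m² × 14 m) = 0.2381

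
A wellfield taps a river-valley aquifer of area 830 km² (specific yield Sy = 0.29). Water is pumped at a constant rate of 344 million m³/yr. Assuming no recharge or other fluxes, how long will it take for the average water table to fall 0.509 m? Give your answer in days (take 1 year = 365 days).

A = 830 km² = 8.3 × 10^8 m²
ΔV = Sy × A × Δh = 0.29 × 8.3 × 10^8 × 0.509 = 1.225 × 10^8 m³
Q = 344 million m³/yr = 9.425 × 10^5 m³/d
t = ΔV / Q = 1.225 × 10^8 m³ / 9.425 × 10^5 m³/d = 130 d

t ≈ 130 days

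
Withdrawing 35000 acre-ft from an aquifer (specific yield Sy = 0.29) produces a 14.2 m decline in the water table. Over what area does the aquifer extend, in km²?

ΔV = 35000 acre-ft = 4.317 × 10^7 m³
A = ΔV / (Sy × Δh) = 4.317 × 10^7 / (0.29 × 14.2) = 1.048 × 10^7 m²
A = 1.048 × 10^7 m² = 10.48 km²

A ≈ 10.5 km²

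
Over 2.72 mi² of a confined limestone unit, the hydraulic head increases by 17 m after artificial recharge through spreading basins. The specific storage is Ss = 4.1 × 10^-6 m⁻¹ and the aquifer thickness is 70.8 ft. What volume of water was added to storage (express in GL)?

ΔV ≈ 0.0106 GL

b = 70.8 ft = 21.58 m
S = Ss × b = 4.1 × 10^-6 m⁻¹ × 21.58 m = 8.848 × 10^-5
A = 2.72 mi² = 7.045 × 10^6 m²
ΔV = S × A × Δh = 8.848 × 10^-5 × 7.045 × 10^6 m² × 17 m = 10600 m³
ΔV = 10600 m³ = 0.0106 GL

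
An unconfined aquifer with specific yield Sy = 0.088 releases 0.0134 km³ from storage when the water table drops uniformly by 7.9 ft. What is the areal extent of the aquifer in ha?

Δh = 7.9 ft = 2.408 m
ΔV = 0.0134 km³ = 1.34 × 10^7 m³
A = ΔV / (Sy × Δh) = 1.34 × 10^7 / (0.088 × 2.408) = 6.324 × 10^7 m²
A = 6.324 × 10^7 m² = 6324 ha

A ≈ 6320 ha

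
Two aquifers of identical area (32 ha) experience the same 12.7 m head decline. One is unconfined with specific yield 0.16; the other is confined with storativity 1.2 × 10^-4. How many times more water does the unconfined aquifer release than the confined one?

ΔV_u / ΔV_c ≈ 1330

A = 32 ha = 3.2 × 10^5 m²
Unconfined: ΔV_u = Sy × A × Δh = 0.16 × 3.2 × 10^5 × 12.7 = 6.502 × 10^5 m³
Confined: ΔV_c = S × A × Δh = 1.2 × 10^-4 × 3.2 × 10^5 × 12.7 = 487.7 m³
Ratio = ΔV_u / ΔV_c = Sy / S = 0.16 / 1.2 × 10^-4 = 1333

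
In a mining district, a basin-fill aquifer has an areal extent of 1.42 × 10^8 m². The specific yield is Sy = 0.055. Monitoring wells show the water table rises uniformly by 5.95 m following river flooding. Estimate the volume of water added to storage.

ΔV = Sy × A × Δh = 0.055 × 1.42 × 10^8 m² × 5.95 m = 4.647 × 10^7 m³

ΔV ≈ 4.65 × 10^7 m³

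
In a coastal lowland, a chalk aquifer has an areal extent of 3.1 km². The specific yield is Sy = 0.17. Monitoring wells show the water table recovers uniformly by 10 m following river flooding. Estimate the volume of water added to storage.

ΔV ≈ 5.27 × 10^6 m³

A = 3.1 km² = 3.1 × 10^6 m²
ΔV = Sy × A × Δh = 0.17 × 3.1 × 10^6 m² × 10 m = 5.27 × 10^6 m³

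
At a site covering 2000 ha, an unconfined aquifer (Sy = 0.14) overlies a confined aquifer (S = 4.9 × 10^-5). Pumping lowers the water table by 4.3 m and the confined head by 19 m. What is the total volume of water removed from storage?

A = 2000 ha = 2 × 10^7 m²
Unconfined: ΔV_u = Sy × A × Δh_u = 0.14 × 2 × 10^7 × 4.3 = 1.204 × 10^7 m³
Confined: ΔV_c = S × A × Δh_c = 4.9 × 10^-5 × 2 × 10^7 × 19 = 18620 m³
Total ΔV = 1.204 × 10^7 + 18620 = 1.206 × 10^7 m³

ΔV ≈ 1.21 × 10^7 m³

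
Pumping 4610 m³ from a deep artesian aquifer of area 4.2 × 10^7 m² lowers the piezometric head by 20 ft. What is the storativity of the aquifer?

S ≈ 1.8 × 10^-5

Δh = 20 ft = 6.096 m
S = ΔV / (A × Δh) = 4610 m³ / (4.2 × 10^7 m² × 6.096 m) = 1.801 × 10^-5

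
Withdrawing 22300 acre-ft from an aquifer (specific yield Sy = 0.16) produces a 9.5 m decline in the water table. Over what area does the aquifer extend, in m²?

ΔV = 22300 acre-ft = 2.751 × 10^7 m³
A = ΔV / (Sy × Δh) = 2.751 × 10^7 / (0.16 × 9.5) = 1.81 × 10^7 m²

A ≈ 1.81 × 10^7 m²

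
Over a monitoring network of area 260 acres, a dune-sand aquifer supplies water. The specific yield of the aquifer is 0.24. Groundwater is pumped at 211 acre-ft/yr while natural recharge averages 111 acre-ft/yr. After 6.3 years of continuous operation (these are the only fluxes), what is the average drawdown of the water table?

A = 260 acres = 1.052 × 10^6 m²
Net abstraction = 211 − 111 = 100 acre-ft/yr
Q_net = 100 acre-ft/yr = 337.9 m³/d
t = 6.3 years = 2300 d
ΔV = Q × t = 337.9 m³/d × 2300 d = 7.771 × 10^5 m³
Δh = ΔV / (Sy × A) = 7.771 × 10^5 / (0.24 × 1.052 × 10^6) = 3.077 m

Δh ≈ 3.08 m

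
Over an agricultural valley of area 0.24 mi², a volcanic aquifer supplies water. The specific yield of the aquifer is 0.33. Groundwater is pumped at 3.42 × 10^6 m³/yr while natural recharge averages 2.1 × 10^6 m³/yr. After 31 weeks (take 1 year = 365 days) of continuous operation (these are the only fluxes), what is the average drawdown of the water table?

Δh ≈ 3.83 m

A = 0.24 mi² = 6.216 × 10^5 m²
Net abstraction = 3.42 × 10^6 − 2.1 × 10^6 = 1.32 × 10^6 m³/yr
Q_net = 1.32 × 10^6 m³/yr = 3616 m³/d
t = 31 weeks = 217 d
ΔV = Q × t = 3616 m³/d × 217 d = 7.848 × 10^5 m³
Δh = ΔV / (Sy × A) = 7.848 × 10^5 / (0.33 × 6.216 × 10^5) = 3.826 m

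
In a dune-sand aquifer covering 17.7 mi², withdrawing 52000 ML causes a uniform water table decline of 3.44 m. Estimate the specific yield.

Sy ≈ 0.33

A = 17.7 mi² = 4.584 × 10^7 m²
ΔV = 52000 ML = 5.2 × 10^7 m³
Sy = ΔV / (A × Δh) = 5.2 × 10^7 m³ / (4.584 × 10^7 m² × 3.44 m) = 0.3297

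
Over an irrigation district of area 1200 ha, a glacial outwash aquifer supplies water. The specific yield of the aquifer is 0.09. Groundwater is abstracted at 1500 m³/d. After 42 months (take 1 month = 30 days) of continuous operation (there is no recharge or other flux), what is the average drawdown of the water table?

Δh ≈ 1.75 m

A = 1200 ha = 1.2 × 10^7 m²
t = 42 months = 1260 d
ΔV = Q × t = 1500 m³/d × 1260 d = 1.89 × 10^6 m³
Δh = ΔV / (Sy × A) = 1.89 × 10^6 / (0.09 × 1.2 × 10^7) = 1.75 m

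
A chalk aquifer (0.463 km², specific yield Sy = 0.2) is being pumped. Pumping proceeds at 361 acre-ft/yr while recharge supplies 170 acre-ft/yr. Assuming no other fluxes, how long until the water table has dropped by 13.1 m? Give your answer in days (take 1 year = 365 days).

t ≈ 1880 days

A = 0.463 km² = 4.63 × 10^5 m²
ΔV = Sy × A × Δh = 0.2 × 4.63 × 10^5 × 13.1 = 1.213 × 10^6 m³
Net withdrawal = 361 − 170 = 191 acre-ft/yr = 645.5 m³/d
t = ΔV / Q = 1.213 × 10^6 m³ / 645.5 m³/d = 1879 d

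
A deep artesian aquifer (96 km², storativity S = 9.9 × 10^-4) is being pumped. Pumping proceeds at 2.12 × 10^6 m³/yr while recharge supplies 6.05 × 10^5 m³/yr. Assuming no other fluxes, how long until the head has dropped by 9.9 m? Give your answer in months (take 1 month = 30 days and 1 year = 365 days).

A = 96 km² = 9.6 × 10^7 m²
ΔV = S × A × Δh = 9.9 × 10^-4 × 9.6 × 10^7 × 9.9 = 9.409 × 10^5 m³
Net withdrawal = 2.12 × 10^6 − 6.05 × 10^5 = 1.515 × 10^6 m³/yr = 4151 m³/d
t = ΔV / Q = 9.409 × 10^5 m³ / 4151 m³/d = 226.7 d
t = 226.7 d ≈ 7.556 months

t ≈ 7.56 months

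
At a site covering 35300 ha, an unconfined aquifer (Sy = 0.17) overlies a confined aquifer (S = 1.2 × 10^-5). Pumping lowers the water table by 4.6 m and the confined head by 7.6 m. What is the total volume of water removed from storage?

ΔV ≈ 2.76 × 10^8 m³

A = 35300 ha = 3.53 × 10^8 m²
Unconfined: ΔV_u = Sy × A × Δh_u = 0.17 × 3.53 × 10^8 × 4.6 = 2.76 × 10^8 m³
Confined: ΔV_c = S × A × Δh_c = 1.2 × 10^-5 × 3.53 × 10^8 × 7.6 = 32190 m³
Total ΔV = 2.76 × 10^8 + 32190 = 2.761 × 10^8 m³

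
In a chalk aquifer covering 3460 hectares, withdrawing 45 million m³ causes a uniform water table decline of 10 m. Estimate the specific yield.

A = 3460 hectares = 3.46 × 10^7 m²
ΔV = 45 million m³ = 4.5 × 10^7 m³
Sy = ΔV / (A × Δh) = 4.5 × 10^7 m³ / (3.46 × 10^7 m² × 10 m) = 0.1301

Sy ≈ 0.13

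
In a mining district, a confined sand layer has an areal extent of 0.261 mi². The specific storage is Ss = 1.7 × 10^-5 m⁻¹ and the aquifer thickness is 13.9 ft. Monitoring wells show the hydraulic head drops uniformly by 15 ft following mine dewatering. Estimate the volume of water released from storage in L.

b = 13.9 ft = 4.237 m
S = Ss × b = 1.7 × 10^-5 m⁻¹ × 4.237 m = 7.202 × 10^-5
A = 0.261 mi² = 6.76 × 10^5 m²
Δh = 15 ft = 4.572 m
ΔV = S × A × Δh = 7.202 × 10^-5 × 6.76 × 10^5 m² × 4.572 m = 222.6 m³
ΔV = 222.6 m³ = 2.226 × 10^5 L

ΔV ≈ 2.23 × 10^5 L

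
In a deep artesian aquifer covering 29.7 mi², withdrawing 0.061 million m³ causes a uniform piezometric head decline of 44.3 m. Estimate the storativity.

A = 29.7 mi² = 7.692 × 10^7 m²
ΔV = 0.061 million m³ = 61000 m³
S = ΔV / (A × Δh) = 61000 m³ / (7.692 × 10^7 m² × 44.3 m) = 1.79 × 10^-5

S ≈ 1.8 × 10^-5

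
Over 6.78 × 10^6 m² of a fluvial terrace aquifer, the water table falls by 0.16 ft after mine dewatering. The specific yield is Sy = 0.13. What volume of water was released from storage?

Δh = 0.16 ft = 0.04877 m
ΔV = Sy × A × Δh = 0.13 × 6.78 × 10^6 m² × 0.04877 m = 42980 m³

ΔV ≈ 43000 m³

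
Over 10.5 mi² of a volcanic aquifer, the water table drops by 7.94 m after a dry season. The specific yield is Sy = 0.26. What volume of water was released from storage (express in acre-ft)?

A = 10.5 mi² = 2.719 × 10^7 m²
ΔV = Sy × A × Δh = 0.26 × 2.719 × 10^7 m² × 7.94 m = 5.614 × 10^7 m³
ΔV = 5.614 × 10^7 m³ = 45510 acre-ft

ΔV ≈ 45500 acre-ft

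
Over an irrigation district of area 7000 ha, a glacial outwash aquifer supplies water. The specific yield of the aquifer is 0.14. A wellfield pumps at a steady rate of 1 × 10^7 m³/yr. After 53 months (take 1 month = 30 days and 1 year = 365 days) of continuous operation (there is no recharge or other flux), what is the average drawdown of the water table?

Δh ≈ 4.45 m

A = 7000 ha = 7 × 10^7 m²
Q = 1 × 10^7 m³/yr = 27400 m³/d
t = 53 months = 1590 d
ΔV = Q × t = 27400 m³/d × 1590 d = 4.356 × 10^7 m³
Δh = ΔV / (Sy × A) = 4.356 × 10^7 / (0.14 × 7 × 10^7) = 4.445 m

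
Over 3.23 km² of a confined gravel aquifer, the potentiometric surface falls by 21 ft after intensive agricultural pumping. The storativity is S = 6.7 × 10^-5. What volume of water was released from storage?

ΔV ≈ 1390 m³

A = 3.23 km² = 3.23 × 10^6 m²
Δh = 21 ft = 6.401 m
ΔV = S × A × Δh = 6.7 × 10^-5 × 3.23 × 10^6 m² × 6.401 m = 1385 m³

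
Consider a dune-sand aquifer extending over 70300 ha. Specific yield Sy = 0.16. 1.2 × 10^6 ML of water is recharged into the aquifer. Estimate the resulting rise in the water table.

A = 70300 ha = 7.03 × 10^8 m²
ΔV = 1.2 × 10^6 ML = 1.2 × 10^9 m³
Δh = ΔV / (Sy × A) = 1.2 × 10^9 m³ / (0.16 × 7.03 × 10^8 m²) = 10.67 m

Δh ≈ 10.7 m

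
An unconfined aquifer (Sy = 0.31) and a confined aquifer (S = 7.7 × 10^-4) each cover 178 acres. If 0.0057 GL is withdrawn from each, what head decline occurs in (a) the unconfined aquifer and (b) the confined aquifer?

Δh_u ≈ 0.0255 m; Δh_c ≈ 10.3 m

A = 178 acres = 7.203 × 10^5 m²
ΔV = 0.0057 GL = 5700 m³
Unconfined: Δh_u = ΔV/(Sy·A) = 5700/(0.31 × 7.203 × 10^5) = 0.02553 m
Confined: Δh_c = ΔV/(S·A) = 5700/(7.7 × 10^-4 × 7.203 × 10^5) = 10.28 m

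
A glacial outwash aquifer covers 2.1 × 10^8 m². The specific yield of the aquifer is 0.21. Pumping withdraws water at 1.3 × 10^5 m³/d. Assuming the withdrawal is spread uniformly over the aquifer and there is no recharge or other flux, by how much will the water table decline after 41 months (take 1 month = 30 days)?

t = 41 months = 1230 d
ΔV = Q × t = 1.3 × 10^5 m³/d × 1230 d = 1.599 × 10^8 m³
Δh = ΔV / (Sy × A) = 1.599 × 10^8 / (0.21 × 2.1 × 10^8) = 3.626 m

Δh ≈ 3.63 m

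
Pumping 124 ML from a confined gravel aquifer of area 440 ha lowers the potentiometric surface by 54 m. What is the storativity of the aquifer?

A = 440 ha = 4.4 × 10^6 m²
ΔV = 124 ML = 1.24 × 10^5 m³
S = ΔV / (A × Δh) = 1.24 × 10^5 m³ / (4.4 × 10^6 m² × 54 m) = 5.219 × 10^-4

S ≈ 5.2 × 10^-4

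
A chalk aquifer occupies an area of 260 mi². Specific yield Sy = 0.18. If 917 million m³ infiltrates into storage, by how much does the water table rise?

A = 260 mi² = 6.734 × 10^8 m²
ΔV = 917 million m³ = 9.17 × 10^8 m³
Δh = ΔV / (Sy × A) = 9.17 × 10^8 m³ / (0.18 × 6.734 × 10^8 m²) = 7.565 m

Δh ≈ 7.57 m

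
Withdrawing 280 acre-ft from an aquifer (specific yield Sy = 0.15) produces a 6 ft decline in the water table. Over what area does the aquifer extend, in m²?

Δh = 6 ft = 1.829 m
ΔV = 280 acre-ft = 3.454 × 10^5 m³
A = ΔV / (Sy × Δh) = 3.454 × 10^5 / (0.15 × 1.829) = 1.259 × 10^6 m²

A ≈ 1.26 × 10^6 m²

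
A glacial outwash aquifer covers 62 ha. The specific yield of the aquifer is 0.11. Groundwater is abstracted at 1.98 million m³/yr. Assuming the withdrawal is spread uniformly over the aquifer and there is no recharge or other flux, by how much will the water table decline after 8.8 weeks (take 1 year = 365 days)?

A = 62 ha = 6.2 × 10^5 m²
Q = 1.98 million m³/yr = 5425 m³/d
t = 8.8 weeks = 61.6 d
ΔV = Q × t = 5425 m³/d × 61.6 d = 3.342 × 10^5 m³
Δh = ΔV / (Sy × A) = 3.342 × 10^5 / (0.11 × 6.2 × 10^5) = 4.9 m

Δh ≈ 4.9 m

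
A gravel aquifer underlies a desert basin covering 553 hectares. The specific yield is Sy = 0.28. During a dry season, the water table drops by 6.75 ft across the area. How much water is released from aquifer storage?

A = 553 hectares = 5.53 × 10^6 m²
Δh = 6.75 ft = 2.057 m
ΔV = Sy × A × Δh = 0.28 × 5.53 × 10^6 m² × 2.057 m = 3.186 × 10^6 m³

ΔV ≈ 3.19 × 10^6 m³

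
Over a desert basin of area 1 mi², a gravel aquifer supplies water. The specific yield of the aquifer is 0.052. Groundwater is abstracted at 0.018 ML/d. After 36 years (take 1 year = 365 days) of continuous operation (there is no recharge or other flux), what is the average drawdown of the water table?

Δh ≈ 1.76 m

A = 1 mi² = 2.59 × 10^6 m²
Q = 0.018 ML/d = 18 m³/d
t = 36 years = 13140 d
ΔV = Q × t = 18 m³/d × 13140 d = 2.365 × 10^5 m³
Δh = ΔV / (Sy × A) = 2.365 × 10^5 / (0.052 × 2.59 × 10^6) = 1.756 m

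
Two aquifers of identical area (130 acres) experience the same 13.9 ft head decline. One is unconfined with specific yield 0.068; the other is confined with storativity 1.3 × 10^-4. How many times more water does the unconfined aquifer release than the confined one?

ΔV_u / ΔV_c ≈ 523

A = 130 acres = 5.261 × 10^5 m²
Δh = 13.9 ft = 4.237 m
Unconfined: ΔV_u = Sy × A × Δh = 0.068 × 5.261 × 10^5 × 4.237 = 1.516 × 10^5 m³
Confined: ΔV_c = S × A × Δh = 1.3 × 10^-4 × 5.261 × 10^5 × 4.237 = 289.8 m³
Ratio = ΔV_u / ΔV_c = Sy / S = 0.068 / 1.3 × 10^-4 = 523.1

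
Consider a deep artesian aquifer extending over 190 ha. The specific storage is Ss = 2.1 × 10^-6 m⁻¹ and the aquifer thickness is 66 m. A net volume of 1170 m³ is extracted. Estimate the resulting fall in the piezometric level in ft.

S = Ss × b = 2.1 × 10^-6 m⁻¹ × 66 m = 1.386 × 10^-4
A = 190 ha = 1.9 × 10^6 m²
Δh = ΔV / (S × A) = 1170 m³ / (1.386 × 10^-4 × 1.9 × 10^6 m²) = 4.443 m
Δh = 4.443 m = 14.58 ft

Δh ≈ 14.6 ft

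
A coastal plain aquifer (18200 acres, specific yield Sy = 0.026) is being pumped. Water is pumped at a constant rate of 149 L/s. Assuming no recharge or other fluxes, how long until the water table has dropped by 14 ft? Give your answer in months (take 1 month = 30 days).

t ≈ 21.2 months

A = 18200 acres = 7.365 × 10^7 m²
Δh = 14 ft = 4.267 m
ΔV = Sy × A × Δh = 0.026 × 7.365 × 10^7 × 4.267 = 8.172 × 10^6 m³
Q = 149 L/s = 12870 m³/d
t = ΔV / Q = 8.172 × 10^6 m³ / 12870 m³/d = 634.8 d
t = 634.8 d ≈ 21.16 months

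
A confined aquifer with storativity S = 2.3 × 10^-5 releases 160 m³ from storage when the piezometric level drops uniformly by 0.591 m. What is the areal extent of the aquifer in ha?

A = ΔV / (S × Δh) = 160 / (2.3 × 10^-5 × 0.591) = 1.177 × 10^7 m²
A = 1.177 × 10^7 m² = 1177 ha

A ≈ 1180 ha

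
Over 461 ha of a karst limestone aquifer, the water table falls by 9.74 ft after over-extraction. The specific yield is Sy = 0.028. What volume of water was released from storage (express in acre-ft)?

A = 461 ha = 4.61 × 10^6 m²
Δh = 9.74 ft = 2.969 m
ΔV = Sy × A × Δh = 0.028 × 4.61 × 10^6 m² × 2.969 m = 3.832 × 10^5 m³
ΔV = 3.832 × 10^5 m³ = 310.7 acre-ft

ΔV ≈ 311 acre-ft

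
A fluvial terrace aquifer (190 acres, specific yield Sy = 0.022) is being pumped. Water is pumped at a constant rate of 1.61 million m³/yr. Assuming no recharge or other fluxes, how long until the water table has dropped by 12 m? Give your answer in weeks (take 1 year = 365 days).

A = 190 acres = 7.689 × 10^5 m²
ΔV = Sy × A × Δh = 0.022 × 7.689 × 10^5 × 12 = 2.03 × 10^5 m³
Q = 1.61 million m³/yr = 4411 m³/d
t = ΔV / Q = 2.03 × 10^5 m³ / 4411 m³/d = 46.02 d
t = 46.02 d ≈ 6.574 weeks

t ≈ 6.57 weeks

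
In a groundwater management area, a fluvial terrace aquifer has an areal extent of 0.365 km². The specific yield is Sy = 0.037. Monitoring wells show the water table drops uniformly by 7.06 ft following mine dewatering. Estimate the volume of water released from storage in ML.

A = 0.365 km² = 3.65 × 10^5 m²
Δh = 7.06 ft = 2.152 m
ΔV = Sy × A × Δh = 0.037 × 3.65 × 10^5 m² × 2.152 m = 29060 m³
ΔV = 29060 m³ = 29.06 ML

ΔV ≈ 29.1 ML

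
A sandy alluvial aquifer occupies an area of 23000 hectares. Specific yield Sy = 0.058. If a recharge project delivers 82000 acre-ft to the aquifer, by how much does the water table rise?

A = 23000 hectares = 2.3 × 10^8 m²
ΔV = 82000 acre-ft = 1.011 × 10^8 m³
Δh = ΔV / (Sy × A) = 1.011 × 10^8 m³ / (0.058 × 2.3 × 10^8 m²) = 7.582 m

Δh ≈ 7.58 m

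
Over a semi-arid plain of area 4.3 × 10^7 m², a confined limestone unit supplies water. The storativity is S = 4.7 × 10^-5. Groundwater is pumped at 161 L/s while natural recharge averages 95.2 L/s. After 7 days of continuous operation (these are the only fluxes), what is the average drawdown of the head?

Net abstraction = 161 − 95.2 = 65.8 L/s
Q_net = 65.8 L/s = 5685 m³/d
ΔV = Q × t = 5685 m³/d × 7 d = 39800 m³
Δh = ΔV / (S × A) = 39800 / (4.7 × 10^-5 × 4.3 × 10^7) = 19.69 m

Δh ≈ 19.7 m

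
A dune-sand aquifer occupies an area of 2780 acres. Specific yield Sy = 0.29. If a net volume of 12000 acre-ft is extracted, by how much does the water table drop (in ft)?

Δh ≈ 14.9 ft

A = 2780 acres = 1.125 × 10^7 m²
ΔV = 12000 acre-ft = 1.48 × 10^7 m³
Δh = ΔV / (Sy × A) = 1.48 × 10^7 m³ / (0.29 × 1.125 × 10^7 m²) = 4.537 m
Δh = 4.537 m = 14.88 ft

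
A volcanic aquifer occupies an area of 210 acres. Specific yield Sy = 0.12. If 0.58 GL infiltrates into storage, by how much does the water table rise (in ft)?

A = 210 acres = 8.498 × 10^5 m²
ΔV = 0.58 GL = 5.8 × 10^5 m³
Δh = ΔV / (Sy × A) = 5.8 × 10^5 m³ / (0.12 × 8.498 × 10^5 m²) = 5.687 m
Δh = 5.687 m = 18.66 ft

Δh ≈ 18.7 ft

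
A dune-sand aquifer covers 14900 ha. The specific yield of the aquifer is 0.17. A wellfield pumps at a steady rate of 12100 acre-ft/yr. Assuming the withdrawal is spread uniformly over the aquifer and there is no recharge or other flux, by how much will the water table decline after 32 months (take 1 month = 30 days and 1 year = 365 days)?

A = 14900 ha = 1.49 × 10^8 m²
Q = 12100 acre-ft/yr = 40890 m³/d
t = 32 months = 960 d
ΔV = Q × t = 40890 m³/d × 960 d = 3.926 × 10^7 m³
Δh = ΔV / (Sy × A) = 3.926 × 10^7 / (0.17 × 1.49 × 10^8) = 1.55 m

Δh ≈ 1.55 m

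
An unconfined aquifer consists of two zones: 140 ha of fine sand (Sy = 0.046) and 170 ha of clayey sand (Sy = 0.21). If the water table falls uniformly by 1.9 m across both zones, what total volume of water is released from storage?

A₁ = 140 ha = 1.4 × 10^6 m²; A₂ = 170 ha = 1.7 × 10^6 m²
ΔV₁ = 0.046 × 1.4 × 10^6 × 1.9 = 1.224 × 10^5 m³
ΔV₂ = 0.21 × 1.7 × 10^6 × 1.9 = 6.783 × 10^5 m³
ΔV = ΔV₁ + ΔV₂ = 8.007 × 10^5 m³

ΔV ≈ 8.01 × 10^5 m³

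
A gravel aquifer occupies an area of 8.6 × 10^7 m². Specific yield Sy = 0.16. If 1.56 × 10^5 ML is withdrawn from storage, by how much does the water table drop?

ΔV = 1.56 × 10^5 ML = 1.56 × 10^8 m³
Δh = ΔV / (Sy × A) = 1.56 × 10^8 m³ / (0.16 × 8.6 × 10^7 m²) = 11.34 m

Δh ≈ 11.3 m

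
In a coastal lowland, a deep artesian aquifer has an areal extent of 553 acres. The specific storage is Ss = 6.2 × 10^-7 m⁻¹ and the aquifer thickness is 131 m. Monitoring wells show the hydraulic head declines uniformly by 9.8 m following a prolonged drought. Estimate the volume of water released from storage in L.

S = Ss × b = 6.2 × 10^-7 m⁻¹ × 131 m = 8.122 × 10^-5
A = 553 acres = 2.238 × 10^6 m²
ΔV = S × A × Δh = 8.122 × 10^-5 × 2.238 × 10^6 m² × 9.8 m = 1781 m³
ΔV = 1781 m³ = 1.781 × 10^6 L

ΔV ≈ 1.78 × 10^6 L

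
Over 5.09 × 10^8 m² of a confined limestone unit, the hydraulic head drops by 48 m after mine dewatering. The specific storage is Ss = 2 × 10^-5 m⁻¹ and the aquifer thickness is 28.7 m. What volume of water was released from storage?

ΔV ≈ 1.4 × 10^7 m³

S = Ss × b = 2 × 10^-5 m⁻¹ × 28.7 m = 5.74 × 10^-4
ΔV = S × A × Δh = 5.74 × 10^-4 × 5.09 × 10^8 m² × 48 m = 1.402 × 10^7 m³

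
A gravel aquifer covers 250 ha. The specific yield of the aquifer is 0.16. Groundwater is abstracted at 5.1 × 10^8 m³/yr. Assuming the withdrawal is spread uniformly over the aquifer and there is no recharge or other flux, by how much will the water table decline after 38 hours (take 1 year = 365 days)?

A = 250 ha = 2.5 × 10^6 m²
Q = 5.1 × 10^8 m³/yr = 1.397 × 10^6 m³/d
t = 38 hours = 1.583 d
ΔV = Q × t = 1.397 × 10^6 m³/d × 1.583 d = 2.212 × 10^6 m³
Δh = ΔV / (Sy × A) = 2.212 × 10^6 / (0.16 × 2.5 × 10^6) = 5.531 m

Δh ≈ 5.53 m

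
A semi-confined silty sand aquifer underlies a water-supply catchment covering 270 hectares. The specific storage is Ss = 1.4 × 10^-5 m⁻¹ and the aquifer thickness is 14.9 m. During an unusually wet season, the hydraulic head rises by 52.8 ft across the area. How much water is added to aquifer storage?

ΔV ≈ 9060 m³

S = Ss × b = 1.4 × 10^-5 m⁻¹ × 14.9 m = 2.086 × 10^-4
A = 270 hectares = 2.7 × 10^6 m²
Δh = 52.8 ft = 16.09 m
ΔV = S × A × Δh = 2.086 × 10^-4 × 2.7 × 10^6 m² × 16.09 m = 9064 m³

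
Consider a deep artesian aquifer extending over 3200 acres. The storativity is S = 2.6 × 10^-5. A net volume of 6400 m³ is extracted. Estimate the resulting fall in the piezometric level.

A = 3200 acres = 1.295 × 10^7 m²
Δh = ΔV / (S × A) = 6400 m³ / (2.6 × 10^-5 × 1.295 × 10^7 m²) = 19.01 m

Δh ≈ 19 m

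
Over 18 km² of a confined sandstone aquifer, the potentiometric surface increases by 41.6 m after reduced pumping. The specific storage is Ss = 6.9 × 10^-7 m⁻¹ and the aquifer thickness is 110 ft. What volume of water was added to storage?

b = 110 ft = 33.53 m
S = Ss × b = 6.9 × 10^-7 m⁻¹ × 33.53 m = 2.313 × 10^-5
A = 18 km² = 1.8 × 10^7 m²
ΔV = S × A × Δh = 2.313 × 10^-5 × 1.8 × 10^7 m² × 41.6 m = 17320 m³

ΔV ≈ 17300 m³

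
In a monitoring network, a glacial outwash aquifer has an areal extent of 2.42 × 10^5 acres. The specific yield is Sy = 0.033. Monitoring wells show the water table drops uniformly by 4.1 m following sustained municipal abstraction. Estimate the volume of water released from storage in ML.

A = 2.42 × 10^5 acres = 9.793 × 10^8 m²
ΔV = Sy × A × Δh = 0.033 × 9.793 × 10^8 m² × 4.1 m = 1.325 × 10^8 m³
ΔV = 1.325 × 10^8 m³ = 1.325 × 10^5 ML

ΔV ≈ 1.33 × 10^5 ML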